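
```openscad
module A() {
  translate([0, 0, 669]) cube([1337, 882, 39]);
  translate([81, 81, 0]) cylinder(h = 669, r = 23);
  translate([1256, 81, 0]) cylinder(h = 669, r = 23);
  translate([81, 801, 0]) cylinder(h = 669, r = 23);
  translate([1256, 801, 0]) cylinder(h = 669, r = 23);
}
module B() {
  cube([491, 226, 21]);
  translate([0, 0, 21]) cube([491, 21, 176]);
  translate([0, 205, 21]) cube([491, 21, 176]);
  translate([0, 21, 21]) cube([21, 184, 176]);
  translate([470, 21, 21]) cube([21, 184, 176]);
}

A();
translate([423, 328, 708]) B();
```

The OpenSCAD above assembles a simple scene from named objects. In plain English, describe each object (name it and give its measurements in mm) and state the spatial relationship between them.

A is a table with a 1337×882 mm rectangular top, 39 mm thick, top surface at z = 708 mm, supported by four round legs of 46 mm diameter, each leg's bounding box inset 58 mm from the nearest pair of top edges, running from the floor.

B is an open-topped rectangular box: outside dimensions 491×226×197 mm, with a uniform wall and base thickness of 21 mm. The base is a full 491×226 slab on the floor; four walls sit on top of the base. The front and back walls (the −y and +y sides) span the full width; the two side walls fit between them.

The open box is on top of the table, centred.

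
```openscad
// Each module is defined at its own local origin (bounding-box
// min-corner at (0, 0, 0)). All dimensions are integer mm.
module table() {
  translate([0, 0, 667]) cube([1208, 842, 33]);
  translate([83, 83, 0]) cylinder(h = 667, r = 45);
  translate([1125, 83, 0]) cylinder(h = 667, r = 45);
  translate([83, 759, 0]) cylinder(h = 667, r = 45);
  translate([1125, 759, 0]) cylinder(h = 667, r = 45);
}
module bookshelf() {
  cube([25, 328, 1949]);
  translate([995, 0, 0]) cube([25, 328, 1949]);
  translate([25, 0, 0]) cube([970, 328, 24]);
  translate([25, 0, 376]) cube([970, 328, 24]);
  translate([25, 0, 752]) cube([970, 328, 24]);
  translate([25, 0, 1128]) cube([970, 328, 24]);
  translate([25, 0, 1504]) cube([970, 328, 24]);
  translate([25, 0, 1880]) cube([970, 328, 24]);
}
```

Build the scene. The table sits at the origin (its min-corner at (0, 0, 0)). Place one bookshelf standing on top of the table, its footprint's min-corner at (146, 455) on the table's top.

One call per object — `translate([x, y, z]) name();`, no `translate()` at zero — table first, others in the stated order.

table();
translate([146, 455, 700]) bookshelf();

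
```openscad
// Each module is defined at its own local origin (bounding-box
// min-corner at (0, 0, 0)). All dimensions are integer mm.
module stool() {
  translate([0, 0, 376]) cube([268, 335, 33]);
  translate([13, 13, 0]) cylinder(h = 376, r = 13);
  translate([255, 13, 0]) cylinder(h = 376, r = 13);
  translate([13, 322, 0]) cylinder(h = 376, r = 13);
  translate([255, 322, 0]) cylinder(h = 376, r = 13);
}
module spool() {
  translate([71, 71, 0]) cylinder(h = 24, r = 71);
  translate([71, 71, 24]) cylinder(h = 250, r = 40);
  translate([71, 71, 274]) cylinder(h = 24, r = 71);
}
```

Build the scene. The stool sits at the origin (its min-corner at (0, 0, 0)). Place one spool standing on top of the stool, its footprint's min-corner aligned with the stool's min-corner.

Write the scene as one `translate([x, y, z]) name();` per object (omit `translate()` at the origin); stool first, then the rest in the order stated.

stool();
translate([0, 0, 409]) spool();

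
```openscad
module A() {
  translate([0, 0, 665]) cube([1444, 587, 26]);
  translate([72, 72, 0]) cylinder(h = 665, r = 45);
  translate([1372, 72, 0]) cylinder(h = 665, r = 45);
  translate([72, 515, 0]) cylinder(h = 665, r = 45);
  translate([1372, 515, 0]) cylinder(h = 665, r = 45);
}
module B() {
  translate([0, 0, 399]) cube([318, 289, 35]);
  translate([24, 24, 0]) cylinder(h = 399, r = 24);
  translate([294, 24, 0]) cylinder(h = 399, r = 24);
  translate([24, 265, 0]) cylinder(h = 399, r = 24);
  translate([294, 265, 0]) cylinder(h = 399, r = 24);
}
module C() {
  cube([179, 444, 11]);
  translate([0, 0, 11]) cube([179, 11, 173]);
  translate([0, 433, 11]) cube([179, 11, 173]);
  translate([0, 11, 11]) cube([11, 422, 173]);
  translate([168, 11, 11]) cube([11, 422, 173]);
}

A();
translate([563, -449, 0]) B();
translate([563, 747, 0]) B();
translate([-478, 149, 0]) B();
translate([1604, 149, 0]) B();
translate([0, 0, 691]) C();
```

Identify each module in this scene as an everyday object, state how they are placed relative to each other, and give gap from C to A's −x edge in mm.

The open box's min-x is at 0; the table's min-x is 0; gap = 0 mm.

A is a table. B is a stool. C is an open box. Four stools sit around the table at the −y, +y, −x, +x sides. The open box is on top of the table. The gap from the open box to the table's −x edge is 0 mm.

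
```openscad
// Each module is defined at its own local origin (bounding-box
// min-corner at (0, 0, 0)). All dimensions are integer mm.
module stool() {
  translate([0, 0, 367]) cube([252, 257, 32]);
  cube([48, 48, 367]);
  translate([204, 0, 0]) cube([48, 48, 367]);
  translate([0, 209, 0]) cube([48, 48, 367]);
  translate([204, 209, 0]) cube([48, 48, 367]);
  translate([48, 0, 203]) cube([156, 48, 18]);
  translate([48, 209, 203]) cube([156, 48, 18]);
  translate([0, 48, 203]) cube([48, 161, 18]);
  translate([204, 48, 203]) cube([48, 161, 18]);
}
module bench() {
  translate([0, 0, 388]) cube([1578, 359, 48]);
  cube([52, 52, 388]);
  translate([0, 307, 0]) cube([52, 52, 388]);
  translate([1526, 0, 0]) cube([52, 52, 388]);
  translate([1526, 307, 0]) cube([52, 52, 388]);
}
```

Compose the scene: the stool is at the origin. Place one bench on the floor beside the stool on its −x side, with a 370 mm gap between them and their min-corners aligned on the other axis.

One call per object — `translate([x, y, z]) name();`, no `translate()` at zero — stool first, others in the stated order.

stool();
translate([-1948, 0, 0]) bench();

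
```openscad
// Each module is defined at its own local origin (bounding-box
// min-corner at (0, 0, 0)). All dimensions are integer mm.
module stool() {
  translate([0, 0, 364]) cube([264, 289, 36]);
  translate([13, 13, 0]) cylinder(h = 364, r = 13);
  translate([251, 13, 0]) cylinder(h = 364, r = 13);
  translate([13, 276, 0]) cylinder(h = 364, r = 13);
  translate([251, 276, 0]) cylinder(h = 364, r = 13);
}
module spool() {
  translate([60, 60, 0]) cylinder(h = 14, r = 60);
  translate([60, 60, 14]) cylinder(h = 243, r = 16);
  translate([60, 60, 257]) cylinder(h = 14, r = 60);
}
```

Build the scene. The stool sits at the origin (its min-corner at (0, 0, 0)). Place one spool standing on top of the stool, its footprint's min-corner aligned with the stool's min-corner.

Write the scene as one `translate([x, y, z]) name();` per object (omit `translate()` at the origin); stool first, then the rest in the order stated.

stool();
translate([0, 0, 400]) spool();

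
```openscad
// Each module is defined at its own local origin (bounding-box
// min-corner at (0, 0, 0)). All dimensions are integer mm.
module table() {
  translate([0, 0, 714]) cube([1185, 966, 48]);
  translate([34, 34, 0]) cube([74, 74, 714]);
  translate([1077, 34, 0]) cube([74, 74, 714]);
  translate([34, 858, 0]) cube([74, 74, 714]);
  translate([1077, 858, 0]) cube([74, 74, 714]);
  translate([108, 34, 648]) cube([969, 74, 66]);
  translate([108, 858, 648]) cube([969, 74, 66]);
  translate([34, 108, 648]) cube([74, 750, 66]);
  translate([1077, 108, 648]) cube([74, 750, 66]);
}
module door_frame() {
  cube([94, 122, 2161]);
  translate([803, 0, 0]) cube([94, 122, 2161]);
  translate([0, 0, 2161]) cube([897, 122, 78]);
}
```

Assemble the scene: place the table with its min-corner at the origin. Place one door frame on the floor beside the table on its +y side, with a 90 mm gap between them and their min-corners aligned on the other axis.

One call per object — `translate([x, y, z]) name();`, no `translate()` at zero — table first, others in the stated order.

table();
translate([0, 1056, 0]) door_frame();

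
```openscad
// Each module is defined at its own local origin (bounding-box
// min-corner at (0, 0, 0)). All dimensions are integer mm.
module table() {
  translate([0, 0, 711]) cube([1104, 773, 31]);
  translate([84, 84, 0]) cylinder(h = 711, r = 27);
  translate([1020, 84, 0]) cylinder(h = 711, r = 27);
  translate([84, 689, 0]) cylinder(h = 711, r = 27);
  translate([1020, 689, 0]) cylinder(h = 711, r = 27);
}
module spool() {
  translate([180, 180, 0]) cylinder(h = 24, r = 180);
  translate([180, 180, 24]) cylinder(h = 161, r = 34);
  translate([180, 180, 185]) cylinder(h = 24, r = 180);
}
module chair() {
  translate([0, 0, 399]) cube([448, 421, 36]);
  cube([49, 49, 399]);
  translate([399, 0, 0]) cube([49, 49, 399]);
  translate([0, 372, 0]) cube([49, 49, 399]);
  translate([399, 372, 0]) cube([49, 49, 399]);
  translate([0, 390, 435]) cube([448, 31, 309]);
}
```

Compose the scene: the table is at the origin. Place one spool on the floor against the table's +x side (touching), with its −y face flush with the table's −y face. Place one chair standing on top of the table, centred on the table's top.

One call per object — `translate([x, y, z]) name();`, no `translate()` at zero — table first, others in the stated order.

table();
translate([1104, 0, 0]) spool();
translate([328, 176, 742]) chair();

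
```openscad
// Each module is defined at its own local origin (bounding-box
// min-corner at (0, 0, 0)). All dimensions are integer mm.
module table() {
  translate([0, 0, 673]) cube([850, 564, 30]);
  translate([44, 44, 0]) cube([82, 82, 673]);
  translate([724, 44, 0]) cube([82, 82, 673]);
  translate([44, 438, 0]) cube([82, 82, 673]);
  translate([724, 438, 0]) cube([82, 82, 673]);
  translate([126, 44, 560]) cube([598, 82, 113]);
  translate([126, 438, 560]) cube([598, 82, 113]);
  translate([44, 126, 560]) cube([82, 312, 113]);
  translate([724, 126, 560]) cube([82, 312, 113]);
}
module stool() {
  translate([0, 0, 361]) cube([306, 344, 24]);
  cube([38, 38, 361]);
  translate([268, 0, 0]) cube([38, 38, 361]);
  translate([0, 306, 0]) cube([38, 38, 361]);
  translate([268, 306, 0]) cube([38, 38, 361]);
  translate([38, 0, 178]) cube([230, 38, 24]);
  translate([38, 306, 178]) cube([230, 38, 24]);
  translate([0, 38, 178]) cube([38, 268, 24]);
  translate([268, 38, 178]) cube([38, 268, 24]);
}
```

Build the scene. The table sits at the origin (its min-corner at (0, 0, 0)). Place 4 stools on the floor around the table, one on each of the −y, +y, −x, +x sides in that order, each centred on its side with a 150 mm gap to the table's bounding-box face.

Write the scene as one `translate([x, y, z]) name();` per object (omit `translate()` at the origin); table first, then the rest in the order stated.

table();
translate([272, -494, 0]) stool();
translate([272, 714, 0]) stool();
translate([-456, 110, 0]) stool();
translate([1000, 110, 0]) stool();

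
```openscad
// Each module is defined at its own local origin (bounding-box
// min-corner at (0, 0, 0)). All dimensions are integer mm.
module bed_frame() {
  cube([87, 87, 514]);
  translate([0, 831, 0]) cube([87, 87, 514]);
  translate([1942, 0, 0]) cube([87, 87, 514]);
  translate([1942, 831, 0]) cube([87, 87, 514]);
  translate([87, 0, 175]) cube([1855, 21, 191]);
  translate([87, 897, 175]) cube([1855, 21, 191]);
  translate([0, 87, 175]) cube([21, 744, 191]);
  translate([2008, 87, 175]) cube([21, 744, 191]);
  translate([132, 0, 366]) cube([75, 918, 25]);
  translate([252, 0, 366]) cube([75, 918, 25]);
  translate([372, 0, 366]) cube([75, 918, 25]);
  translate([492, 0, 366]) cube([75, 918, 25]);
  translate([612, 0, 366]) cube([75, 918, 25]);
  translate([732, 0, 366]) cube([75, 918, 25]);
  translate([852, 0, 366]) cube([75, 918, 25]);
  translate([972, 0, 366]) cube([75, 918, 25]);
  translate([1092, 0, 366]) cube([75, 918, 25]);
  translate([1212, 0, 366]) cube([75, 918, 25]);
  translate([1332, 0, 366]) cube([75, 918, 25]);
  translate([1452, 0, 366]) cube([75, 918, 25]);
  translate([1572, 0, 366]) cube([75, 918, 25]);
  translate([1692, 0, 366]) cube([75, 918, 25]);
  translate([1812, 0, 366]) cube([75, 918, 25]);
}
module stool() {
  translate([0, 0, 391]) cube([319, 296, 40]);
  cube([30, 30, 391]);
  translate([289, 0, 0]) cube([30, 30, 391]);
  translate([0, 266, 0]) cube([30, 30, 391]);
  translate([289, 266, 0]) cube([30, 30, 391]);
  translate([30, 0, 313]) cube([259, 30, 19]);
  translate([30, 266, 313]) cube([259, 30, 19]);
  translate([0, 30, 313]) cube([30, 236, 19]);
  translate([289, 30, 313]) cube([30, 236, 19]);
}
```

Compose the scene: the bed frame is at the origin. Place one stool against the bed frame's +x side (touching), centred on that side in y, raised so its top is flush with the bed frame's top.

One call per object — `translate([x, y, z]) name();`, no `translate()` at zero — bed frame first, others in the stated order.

bed_frame();
translate([2029, 311, 83]) stool();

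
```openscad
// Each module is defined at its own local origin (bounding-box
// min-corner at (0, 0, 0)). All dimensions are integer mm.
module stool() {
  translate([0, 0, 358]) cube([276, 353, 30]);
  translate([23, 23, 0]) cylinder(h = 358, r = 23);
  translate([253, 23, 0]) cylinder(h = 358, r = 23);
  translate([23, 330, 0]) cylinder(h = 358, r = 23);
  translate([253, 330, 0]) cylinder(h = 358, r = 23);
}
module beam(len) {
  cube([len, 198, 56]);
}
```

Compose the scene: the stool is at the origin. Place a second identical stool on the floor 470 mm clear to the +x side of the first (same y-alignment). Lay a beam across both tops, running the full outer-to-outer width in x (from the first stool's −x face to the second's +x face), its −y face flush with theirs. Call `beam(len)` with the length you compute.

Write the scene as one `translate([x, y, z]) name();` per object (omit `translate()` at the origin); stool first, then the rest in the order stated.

stool();
translate([746, 0, 0]) stool();
translate([0, 0, 388]) beam(1022);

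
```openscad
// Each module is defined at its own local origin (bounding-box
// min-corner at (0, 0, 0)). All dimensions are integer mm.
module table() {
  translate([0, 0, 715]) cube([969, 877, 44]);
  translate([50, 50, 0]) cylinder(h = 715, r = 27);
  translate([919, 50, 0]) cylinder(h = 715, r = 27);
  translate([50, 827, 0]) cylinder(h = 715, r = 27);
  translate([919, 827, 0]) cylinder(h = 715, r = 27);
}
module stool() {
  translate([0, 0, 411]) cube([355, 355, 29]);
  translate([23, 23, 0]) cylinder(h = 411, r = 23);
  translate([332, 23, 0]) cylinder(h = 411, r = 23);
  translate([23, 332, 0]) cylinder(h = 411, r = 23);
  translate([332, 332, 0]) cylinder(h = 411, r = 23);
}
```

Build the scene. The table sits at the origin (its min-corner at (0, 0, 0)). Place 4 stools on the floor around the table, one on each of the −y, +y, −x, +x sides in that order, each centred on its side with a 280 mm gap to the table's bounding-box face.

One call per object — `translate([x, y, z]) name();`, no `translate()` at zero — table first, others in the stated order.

table();
translate([307, -635, 0]) stool();
translate([307, 1157, 0]) stool();
translate([-635, 261, 0]) stool();
translate([1249, 261, 0]) stool();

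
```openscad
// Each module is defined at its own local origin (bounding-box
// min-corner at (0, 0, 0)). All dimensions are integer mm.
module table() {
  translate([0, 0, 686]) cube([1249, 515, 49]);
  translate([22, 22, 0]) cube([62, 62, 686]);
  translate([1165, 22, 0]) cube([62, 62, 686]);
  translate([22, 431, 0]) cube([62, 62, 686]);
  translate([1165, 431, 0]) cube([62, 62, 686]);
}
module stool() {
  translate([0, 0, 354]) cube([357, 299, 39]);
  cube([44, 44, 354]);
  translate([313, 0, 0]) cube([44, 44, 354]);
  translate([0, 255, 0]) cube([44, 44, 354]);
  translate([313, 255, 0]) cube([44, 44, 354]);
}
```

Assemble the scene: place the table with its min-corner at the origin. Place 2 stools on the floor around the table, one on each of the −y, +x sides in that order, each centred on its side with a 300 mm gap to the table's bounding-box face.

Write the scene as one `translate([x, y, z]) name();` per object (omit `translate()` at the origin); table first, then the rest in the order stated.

table();
translate([446, -599, 0]) stool();
translate([1549, 108, 0]) stool();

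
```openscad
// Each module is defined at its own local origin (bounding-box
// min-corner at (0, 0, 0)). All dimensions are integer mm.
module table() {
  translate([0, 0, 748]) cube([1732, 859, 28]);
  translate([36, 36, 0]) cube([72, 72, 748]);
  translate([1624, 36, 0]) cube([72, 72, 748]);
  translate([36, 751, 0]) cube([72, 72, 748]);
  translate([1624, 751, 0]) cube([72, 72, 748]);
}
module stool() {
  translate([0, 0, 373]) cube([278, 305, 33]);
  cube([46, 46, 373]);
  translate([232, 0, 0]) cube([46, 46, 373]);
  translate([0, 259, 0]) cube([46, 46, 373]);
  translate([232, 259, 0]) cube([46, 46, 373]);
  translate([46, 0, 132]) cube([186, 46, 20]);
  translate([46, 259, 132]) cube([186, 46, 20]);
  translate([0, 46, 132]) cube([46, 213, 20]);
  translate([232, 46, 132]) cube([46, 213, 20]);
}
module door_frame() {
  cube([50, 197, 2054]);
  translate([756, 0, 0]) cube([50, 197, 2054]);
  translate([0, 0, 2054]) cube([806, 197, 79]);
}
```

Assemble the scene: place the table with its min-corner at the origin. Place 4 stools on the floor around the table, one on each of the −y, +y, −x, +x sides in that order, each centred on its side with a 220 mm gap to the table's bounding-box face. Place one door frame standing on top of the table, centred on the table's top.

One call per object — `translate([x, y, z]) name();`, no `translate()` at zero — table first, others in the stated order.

table();
translate([727, -525, 0]) stool();
translate([727, 1079, 0]) stool();
translate([-498, 277, 0]) stool();
translate([1952, 277, 0]) stool();
translate([463, 331, 776]) door_frame();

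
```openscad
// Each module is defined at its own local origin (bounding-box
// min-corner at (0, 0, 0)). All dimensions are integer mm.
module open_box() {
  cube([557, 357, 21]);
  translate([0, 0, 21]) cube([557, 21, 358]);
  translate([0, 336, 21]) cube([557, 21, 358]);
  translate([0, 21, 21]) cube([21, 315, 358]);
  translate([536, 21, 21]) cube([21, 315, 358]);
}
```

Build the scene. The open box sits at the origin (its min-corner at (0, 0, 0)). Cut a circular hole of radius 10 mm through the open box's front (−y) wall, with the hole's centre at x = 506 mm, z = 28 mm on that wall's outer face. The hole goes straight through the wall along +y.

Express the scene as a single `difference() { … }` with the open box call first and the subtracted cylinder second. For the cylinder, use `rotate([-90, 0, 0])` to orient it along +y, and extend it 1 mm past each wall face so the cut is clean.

difference() {
  open_box();
  translate([506, -1, 28]) rotate([-90, 0, 0]) cylinder(h = 23, r = 10);
}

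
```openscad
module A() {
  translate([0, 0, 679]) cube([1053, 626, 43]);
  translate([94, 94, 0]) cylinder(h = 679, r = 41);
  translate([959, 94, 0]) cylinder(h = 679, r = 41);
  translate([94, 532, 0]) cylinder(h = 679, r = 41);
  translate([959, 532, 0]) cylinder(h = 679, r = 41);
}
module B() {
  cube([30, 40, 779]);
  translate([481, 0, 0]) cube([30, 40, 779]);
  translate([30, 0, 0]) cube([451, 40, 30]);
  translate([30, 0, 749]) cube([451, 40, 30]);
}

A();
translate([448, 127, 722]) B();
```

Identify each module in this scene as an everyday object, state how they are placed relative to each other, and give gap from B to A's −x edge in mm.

A is a table. B is a picture frame. The picture frame is on top of the table. The gap from the picture frame to the table's −x edge is 448 mm.

The picture frame's min-x is at 448; the table's min-x is 0; gap = 448 mm.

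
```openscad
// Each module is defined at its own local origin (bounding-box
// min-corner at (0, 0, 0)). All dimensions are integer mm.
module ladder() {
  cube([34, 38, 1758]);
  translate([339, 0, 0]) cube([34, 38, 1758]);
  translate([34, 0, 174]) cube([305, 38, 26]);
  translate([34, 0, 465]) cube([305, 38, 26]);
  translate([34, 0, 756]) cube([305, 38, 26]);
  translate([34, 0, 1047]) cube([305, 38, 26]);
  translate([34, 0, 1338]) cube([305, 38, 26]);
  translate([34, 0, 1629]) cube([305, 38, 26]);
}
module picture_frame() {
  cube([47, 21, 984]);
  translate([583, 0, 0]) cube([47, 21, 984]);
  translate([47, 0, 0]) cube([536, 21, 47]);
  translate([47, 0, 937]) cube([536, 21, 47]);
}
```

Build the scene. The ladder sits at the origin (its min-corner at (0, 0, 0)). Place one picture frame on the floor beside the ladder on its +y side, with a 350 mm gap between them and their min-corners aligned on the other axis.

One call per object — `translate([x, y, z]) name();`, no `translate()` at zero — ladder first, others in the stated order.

ladder();
translate([0, 388, 0]) picture_frame();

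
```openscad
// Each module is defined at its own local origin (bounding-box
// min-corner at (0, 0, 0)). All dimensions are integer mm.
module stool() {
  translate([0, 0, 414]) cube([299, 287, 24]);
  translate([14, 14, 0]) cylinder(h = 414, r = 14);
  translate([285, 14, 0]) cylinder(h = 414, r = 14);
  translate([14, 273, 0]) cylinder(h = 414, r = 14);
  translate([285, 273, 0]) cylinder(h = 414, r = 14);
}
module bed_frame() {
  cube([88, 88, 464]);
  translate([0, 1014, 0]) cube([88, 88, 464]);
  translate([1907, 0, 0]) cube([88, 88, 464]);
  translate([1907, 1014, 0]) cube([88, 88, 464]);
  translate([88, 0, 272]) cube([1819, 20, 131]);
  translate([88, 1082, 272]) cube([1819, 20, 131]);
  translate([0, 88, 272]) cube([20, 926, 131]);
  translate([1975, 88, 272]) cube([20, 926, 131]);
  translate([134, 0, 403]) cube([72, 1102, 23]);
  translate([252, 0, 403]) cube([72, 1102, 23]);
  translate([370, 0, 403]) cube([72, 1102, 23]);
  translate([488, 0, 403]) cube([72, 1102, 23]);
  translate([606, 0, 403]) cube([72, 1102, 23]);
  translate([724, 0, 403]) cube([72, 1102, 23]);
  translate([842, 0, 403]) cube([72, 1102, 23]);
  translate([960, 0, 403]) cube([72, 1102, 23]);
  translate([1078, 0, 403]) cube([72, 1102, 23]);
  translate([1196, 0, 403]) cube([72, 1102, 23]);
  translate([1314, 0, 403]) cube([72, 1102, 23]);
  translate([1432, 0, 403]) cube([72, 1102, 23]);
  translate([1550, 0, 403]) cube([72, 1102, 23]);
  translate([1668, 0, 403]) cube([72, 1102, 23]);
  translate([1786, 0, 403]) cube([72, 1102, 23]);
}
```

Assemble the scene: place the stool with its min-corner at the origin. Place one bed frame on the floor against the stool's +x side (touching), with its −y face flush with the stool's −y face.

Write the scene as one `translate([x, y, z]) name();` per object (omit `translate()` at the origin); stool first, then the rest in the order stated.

stool();
translate([299, 0, 0]) bed_frame();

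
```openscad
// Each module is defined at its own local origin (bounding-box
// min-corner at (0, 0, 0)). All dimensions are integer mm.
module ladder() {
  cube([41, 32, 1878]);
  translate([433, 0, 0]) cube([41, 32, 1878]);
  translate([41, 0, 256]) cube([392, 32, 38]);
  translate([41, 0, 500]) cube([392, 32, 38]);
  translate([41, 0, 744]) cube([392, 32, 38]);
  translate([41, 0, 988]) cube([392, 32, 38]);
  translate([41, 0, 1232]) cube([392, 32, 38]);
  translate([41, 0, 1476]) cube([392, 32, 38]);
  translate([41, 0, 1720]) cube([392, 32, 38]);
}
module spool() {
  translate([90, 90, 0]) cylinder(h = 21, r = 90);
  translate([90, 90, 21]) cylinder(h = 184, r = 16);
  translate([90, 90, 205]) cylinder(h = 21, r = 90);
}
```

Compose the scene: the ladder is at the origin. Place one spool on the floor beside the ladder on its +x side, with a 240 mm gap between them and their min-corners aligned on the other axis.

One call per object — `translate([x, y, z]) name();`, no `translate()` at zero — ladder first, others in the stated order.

ladder();
translate([714, 0, 0]) spool();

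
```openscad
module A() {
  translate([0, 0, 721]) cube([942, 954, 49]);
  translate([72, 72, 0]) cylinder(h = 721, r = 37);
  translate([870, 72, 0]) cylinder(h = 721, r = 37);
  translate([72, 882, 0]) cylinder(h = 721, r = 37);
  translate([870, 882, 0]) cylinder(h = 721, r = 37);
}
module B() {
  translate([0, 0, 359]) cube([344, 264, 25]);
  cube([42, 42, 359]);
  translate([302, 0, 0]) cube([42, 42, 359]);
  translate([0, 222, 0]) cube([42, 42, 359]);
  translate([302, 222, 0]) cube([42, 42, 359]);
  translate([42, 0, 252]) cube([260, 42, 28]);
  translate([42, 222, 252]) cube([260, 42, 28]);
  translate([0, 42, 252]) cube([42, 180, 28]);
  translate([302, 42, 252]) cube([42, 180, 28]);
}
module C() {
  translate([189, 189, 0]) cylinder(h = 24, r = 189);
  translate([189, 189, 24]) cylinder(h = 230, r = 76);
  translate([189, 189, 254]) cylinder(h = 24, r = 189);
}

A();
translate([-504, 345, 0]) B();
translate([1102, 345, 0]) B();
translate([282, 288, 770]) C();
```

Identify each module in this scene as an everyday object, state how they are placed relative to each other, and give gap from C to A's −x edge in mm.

The spool's min-x is at 282; the table's min-x is 0; gap = 282 mm.

A is a table. B is a stool. C is a spool. Two stools sit around the table at the −x, +x sides. The spool is on top of the table, centred. The gap from the spool to the table's −x edge is 282 mm.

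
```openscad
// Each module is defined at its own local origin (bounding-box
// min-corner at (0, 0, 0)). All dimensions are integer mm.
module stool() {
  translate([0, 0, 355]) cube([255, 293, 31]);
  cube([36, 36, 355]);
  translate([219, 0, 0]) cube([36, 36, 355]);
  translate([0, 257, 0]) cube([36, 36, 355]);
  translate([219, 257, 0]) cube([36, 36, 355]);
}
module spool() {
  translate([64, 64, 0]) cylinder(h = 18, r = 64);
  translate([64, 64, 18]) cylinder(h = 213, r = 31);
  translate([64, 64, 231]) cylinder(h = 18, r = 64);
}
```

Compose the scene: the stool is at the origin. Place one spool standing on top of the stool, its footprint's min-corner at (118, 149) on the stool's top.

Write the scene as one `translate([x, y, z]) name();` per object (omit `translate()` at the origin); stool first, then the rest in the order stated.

stool();
translate([118, 149, 386]) spool();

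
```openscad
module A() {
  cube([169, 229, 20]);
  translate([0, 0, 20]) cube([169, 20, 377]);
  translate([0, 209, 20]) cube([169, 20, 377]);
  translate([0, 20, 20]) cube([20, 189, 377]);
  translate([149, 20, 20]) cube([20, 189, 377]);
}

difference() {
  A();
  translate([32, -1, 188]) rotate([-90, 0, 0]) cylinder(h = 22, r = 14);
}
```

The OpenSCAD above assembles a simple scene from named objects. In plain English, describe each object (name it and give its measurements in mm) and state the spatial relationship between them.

A is an open-topped rectangular box: outside dimensions 169×229×397 mm, with a uniform wall and base thickness of 20 mm. The base is a full 169×229 slab on the floor; four walls sit on top of the base. The front and back walls (the −y and +y sides) span the full width; the two side walls fit between them.

The open box has a circular hole of radius 14 mm through its front wall, centred at (x = 32, z = 188).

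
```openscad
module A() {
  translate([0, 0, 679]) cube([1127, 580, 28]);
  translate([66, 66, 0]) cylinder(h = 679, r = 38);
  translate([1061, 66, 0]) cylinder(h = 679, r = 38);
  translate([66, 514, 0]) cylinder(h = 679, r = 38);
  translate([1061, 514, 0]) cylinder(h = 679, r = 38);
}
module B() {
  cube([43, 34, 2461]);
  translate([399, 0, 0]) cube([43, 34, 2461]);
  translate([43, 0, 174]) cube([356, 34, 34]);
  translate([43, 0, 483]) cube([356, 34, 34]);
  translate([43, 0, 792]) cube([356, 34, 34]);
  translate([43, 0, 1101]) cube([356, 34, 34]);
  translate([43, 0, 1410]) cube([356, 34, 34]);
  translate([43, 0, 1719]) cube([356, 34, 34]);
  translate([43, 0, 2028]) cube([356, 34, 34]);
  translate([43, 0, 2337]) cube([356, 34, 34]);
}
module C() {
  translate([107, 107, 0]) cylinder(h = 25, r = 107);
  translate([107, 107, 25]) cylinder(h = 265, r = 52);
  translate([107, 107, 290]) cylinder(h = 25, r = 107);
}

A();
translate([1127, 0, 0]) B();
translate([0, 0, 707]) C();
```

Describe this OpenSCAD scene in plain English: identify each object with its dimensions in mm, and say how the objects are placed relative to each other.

A is a table with a 1127×580 mm rectangular top, 28 mm thick, top surface at z = 707 mm, supported by four round legs of 76 mm diameter, each leg's bounding box inset 28 mm from the nearest pair of top edges, running from the floor.

B is a straight ladder. Two 43×34 mm vertical rails, 2461 mm tall, stand 442 mm apart (outside-to-outside) with their front faces coplanar on the −y side. 8 rungs, each 34 mm deep and 34 mm tall, span between the inner faces of the rails, front faces flush with the rails. The lowest rung's underside is at z = 174 mm and rungs are spaced 309 mm apart (underside to underside).

C is a spool: two coaxial disc flanges of radius 107 mm and thickness 25 mm, joined by a core cylinder of radius 52 mm and height 265 mm. The lower flange rests on z = 0 and the three cylinders share a vertical axis.

The ladder is against the table's +x side, with their −y faces flush. The spool is on top of the table.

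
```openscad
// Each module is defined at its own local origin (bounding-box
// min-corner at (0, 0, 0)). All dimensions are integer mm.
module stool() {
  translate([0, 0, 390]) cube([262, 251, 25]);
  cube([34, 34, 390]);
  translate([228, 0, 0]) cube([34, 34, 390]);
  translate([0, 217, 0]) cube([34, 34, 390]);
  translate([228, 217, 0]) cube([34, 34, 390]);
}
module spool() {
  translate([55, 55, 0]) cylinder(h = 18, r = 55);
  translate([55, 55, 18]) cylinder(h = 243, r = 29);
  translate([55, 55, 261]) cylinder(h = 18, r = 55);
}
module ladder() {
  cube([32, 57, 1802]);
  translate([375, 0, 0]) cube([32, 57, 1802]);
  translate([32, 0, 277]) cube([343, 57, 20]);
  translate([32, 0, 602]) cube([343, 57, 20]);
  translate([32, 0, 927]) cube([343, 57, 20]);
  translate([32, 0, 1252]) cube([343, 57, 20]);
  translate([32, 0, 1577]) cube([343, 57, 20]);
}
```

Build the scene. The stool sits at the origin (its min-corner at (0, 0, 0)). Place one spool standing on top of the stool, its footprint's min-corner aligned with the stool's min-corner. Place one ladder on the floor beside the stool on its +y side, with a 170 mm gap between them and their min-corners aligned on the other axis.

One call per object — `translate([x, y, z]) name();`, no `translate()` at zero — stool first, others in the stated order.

stool();
translate([0, 0, 415]) spool();
translate([0, 421, 0]) ladder();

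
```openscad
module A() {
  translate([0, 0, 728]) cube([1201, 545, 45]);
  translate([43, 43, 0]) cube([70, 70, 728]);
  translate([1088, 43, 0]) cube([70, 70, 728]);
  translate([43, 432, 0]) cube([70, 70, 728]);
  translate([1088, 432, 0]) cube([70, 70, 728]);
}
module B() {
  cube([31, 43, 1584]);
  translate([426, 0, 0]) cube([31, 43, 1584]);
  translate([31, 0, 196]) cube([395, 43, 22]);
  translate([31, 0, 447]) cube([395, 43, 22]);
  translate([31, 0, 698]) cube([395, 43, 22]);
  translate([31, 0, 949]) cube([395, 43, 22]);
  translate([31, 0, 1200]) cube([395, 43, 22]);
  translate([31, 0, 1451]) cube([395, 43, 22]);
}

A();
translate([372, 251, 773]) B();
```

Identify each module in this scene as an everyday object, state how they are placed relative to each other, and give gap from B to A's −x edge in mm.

The ladder's min-x is at 372; the table's min-x is 0; gap = 372 mm.

A is a table. B is a ladder. The ladder is on top of the table, centred. The gap from the ladder to the table's −x edge is 372 mm.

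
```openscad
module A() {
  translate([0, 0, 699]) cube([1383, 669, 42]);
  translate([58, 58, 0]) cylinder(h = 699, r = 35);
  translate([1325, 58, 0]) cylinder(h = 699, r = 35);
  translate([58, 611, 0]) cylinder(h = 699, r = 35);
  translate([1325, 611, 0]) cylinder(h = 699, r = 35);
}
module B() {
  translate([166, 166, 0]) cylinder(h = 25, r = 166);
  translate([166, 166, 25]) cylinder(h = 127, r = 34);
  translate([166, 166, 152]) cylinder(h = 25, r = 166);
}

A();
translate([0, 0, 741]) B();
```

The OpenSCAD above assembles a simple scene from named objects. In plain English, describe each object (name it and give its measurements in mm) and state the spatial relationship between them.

A is a table: top 1383 mm (x) × 669 mm (y), 42 mm thick, upper face at z = 741 mm, on four round legs of 70 mm diameter, each leg's bounding box inset 23 mm from the nearest pair of top edges, running from z = 0 to the bottom of the top.

B is a spool: two coaxial disc flanges of radius 166 mm and thickness 25 mm, joined by a core cylinder of radius 34 mm and height 127 mm. The lower flange rests on z = 0 and the three cylinders share a vertical axis.

The spool is on top of the table.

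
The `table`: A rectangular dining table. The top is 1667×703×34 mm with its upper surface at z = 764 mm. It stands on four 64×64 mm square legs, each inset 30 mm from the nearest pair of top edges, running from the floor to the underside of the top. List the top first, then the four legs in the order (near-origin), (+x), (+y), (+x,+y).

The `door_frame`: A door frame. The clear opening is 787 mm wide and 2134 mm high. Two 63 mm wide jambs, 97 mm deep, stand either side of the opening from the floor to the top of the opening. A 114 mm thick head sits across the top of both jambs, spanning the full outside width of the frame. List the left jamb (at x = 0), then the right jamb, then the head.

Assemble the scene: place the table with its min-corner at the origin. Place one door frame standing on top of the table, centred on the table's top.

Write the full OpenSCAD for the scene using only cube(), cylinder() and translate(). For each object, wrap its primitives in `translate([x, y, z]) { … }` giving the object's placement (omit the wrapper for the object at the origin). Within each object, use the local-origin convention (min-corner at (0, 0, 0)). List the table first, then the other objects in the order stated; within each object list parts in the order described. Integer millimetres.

translate([0, 0, 730]) cube([1667, 703, 34]);
translate([30, 30, 0]) cube([64, 64, 730]);
translate([1573, 30, 0]) cube([64, 64, 730]);
translate([30, 609, 0]) cube([64, 64, 730]);
translate([1573, 609, 0]) cube([64, 64, 730]);
translate([377, 303, 764]) {
  cube([63, 97, 2134]);
  translate([850, 0, 0]) cube([63, 97, 2134]);
  translate([0, 0, 2134]) cube([913, 97, 114]);
}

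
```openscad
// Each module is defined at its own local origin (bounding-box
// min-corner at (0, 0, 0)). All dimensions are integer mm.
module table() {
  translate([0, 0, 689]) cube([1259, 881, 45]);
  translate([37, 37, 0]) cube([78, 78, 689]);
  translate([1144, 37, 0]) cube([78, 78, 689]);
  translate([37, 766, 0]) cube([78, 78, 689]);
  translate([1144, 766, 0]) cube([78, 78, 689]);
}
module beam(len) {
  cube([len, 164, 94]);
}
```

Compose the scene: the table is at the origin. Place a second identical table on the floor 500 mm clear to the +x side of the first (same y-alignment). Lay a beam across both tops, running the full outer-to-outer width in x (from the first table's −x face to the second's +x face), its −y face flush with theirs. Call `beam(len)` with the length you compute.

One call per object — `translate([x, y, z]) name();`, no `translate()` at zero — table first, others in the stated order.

table();
translate([1759, 0, 0]) table();
translate([0, 0, 734]) beam(3018);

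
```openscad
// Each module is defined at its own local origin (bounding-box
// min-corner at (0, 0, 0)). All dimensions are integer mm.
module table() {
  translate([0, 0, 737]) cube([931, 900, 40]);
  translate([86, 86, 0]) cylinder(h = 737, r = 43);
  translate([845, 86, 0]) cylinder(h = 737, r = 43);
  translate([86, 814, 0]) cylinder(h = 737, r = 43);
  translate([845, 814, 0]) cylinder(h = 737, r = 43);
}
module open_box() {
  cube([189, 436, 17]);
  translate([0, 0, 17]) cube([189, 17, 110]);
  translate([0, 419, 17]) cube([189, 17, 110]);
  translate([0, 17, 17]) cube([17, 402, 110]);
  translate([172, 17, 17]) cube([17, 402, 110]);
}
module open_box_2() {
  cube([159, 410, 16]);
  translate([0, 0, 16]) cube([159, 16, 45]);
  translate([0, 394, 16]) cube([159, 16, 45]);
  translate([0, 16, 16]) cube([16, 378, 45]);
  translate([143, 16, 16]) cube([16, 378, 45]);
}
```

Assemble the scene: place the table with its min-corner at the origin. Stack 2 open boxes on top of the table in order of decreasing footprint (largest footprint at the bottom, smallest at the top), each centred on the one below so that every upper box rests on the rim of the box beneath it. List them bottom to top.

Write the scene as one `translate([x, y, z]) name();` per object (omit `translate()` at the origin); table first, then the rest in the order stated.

table();
translate([371, 232, 777]) open_box();
translate([386, 245, 904]) open_box_2();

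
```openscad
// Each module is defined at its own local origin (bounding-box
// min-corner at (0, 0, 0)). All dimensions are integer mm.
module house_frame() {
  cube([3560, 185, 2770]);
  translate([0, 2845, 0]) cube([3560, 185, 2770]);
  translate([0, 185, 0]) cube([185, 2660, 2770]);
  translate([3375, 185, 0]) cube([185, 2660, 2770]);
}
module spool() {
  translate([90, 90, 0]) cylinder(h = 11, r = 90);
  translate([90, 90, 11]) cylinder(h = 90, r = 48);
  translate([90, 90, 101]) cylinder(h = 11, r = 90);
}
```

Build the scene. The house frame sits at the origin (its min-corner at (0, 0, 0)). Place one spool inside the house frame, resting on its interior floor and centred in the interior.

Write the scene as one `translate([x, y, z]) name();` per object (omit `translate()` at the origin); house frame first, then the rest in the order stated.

house_frame();
translate([1690, 1425, 0]) spool();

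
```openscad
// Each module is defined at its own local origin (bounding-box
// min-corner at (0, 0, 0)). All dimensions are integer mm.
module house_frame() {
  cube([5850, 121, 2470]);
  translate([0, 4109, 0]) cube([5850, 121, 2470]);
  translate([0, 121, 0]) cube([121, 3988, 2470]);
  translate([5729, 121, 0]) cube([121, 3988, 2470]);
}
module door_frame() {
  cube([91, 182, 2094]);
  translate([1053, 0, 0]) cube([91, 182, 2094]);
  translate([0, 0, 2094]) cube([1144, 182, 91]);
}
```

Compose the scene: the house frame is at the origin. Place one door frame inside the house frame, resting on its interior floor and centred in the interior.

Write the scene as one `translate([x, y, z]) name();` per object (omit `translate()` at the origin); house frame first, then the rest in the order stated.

house_frame();
translate([2353, 2024, 0]) door_frame();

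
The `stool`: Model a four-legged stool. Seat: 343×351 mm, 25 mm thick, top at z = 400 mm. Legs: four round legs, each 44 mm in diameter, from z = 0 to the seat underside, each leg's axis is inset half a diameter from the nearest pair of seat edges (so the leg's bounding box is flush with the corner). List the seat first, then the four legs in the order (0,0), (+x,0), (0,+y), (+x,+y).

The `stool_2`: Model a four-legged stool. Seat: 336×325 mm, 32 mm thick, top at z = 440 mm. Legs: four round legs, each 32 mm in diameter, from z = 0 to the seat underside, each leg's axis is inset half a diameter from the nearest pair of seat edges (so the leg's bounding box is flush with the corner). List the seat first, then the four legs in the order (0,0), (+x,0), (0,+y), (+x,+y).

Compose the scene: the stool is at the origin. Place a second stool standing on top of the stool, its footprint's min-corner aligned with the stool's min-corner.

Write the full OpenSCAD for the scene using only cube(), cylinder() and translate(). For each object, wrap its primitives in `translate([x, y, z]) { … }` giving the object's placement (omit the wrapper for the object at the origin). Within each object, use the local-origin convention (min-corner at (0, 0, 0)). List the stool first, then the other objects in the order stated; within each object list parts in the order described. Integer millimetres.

translate([0, 0, 375]) cube([343, 351, 25]);
translate([22, 22, 0]) cylinder(h = 375, r = 22);
translate([321, 22, 0]) cylinder(h = 375, r = 22);
translate([22, 329, 0]) cylinder(h = 375, r = 22);
translate([321, 329, 0]) cylinder(h = 375, r = 22);
translate([0, 0, 400]) {
  translate([0, 0, 408]) cube([336, 325, 32]);
  translate([16, 16, 0]) cylinder(h = 408, r = 16);
  translate([320, 16, 0]) cylinder(h = 408, r = 16);
  translate([16, 309, 0]) cylinder(h = 408, r = 16);
  translate([320, 309, 0]) cylinder(h = 408, r = 16);
}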